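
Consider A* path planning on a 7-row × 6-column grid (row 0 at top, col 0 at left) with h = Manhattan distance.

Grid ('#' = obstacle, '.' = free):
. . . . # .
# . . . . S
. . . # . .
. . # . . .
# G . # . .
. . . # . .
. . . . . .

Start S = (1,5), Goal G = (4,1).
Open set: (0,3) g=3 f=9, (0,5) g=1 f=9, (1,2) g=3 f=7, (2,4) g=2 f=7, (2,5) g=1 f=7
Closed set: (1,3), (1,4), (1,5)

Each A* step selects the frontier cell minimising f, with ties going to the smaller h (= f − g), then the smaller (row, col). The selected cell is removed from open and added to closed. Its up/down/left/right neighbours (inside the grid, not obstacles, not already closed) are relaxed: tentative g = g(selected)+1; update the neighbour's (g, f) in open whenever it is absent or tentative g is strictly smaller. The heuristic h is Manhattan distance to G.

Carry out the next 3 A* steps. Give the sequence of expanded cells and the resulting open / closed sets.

step 1: expand (1,2) (f=7, h=4) → closed; open now [(0,2) g=4 f=9, (0,3) g=3 f=9, (0,5) g=1 f=9, (1,1) g=4 f=7, (2,2) g=4 f=7, (2,4) g=2 f=7, (2,5) g=1 f=7]
step 2: expand (1,1) (f=7, h=3) → closed; open now [(0,1) g=5 f=9, (0,2) g=4 f=9, (0,3) g=3 f=9, (0,5) g=1 f=9, (2,1) g=5 f=7, (2,2) g=4 f=7, (2,4) g=2 f=7, (2,5) g=1 f=7]
step 3: expand (2,1) (f=7, h=2) → closed; open now [(0,1) g=5 f=9, (0,2) g=4 f=9, (0,3) g=3 f=9, (0,5) g=1 f=9, (2,0) g=6 f=9, (2,2) g=4 f=7, (2,4) g=2 f=7, (2,5) g=1 f=7, (3,1) g=6 f=7]

order=[(1,2) → (1,1) → (2,1)]; open=[(0,1) g=5 f=9, (0,2) g=4 f=9, (0,3) g=3 f=9, (0,5) g=1 f=9, (2,0) g=6 f=9, (2,2) g=4 f=7, (2,4) g=2 f=7, (2,5) g=1 f=7, (3,1) g=6 f=7]; closed=[(1,1), (1,2), (1,3), (1,4), (1,5), (2,1)]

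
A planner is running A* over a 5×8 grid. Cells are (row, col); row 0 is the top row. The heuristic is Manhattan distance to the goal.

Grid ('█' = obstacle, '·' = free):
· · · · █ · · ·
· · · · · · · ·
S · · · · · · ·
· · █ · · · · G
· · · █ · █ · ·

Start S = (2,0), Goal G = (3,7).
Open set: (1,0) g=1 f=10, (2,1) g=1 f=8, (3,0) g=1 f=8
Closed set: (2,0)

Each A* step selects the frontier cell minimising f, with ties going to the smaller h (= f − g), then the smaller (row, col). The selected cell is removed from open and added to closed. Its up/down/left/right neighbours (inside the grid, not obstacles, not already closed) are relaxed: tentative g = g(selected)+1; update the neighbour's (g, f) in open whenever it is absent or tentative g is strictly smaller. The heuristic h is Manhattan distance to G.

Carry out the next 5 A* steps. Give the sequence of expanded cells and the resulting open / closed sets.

step 1: expand (2,1) (f=8, h=7) → closed; open now [(1,0) g=1 f=10, (1,1) g=2 f=10, (2,2) g=2 f=8, (3,0) g=1 f=8, (3,1) g=2 f=8]
step 2: expand (2,2) (f=8, h=6) → closed; open now [(1,0) g=1 f=10, (1,1) g=2 f=10, (1,2) g=3 f=10, (2,3) g=3 f=8, (3,0) g=1 f=8, (3,1) g=2 f=8]
step 3: expand (2,3) (f=8, h=5) → closed; open now [(1,0) g=1 f=10, (1,1) g=2 f=10, (1,2) g=3 f=10, (1,3) g=4 f=10, (2,4) g=4 f=8, (3,0) g=1 f=8, (3,1) g=2 f=8, (3,3) g=4 f=8]
step 4: expand (2,4) (f=8, h=4) → closed; open now [(1,0) g=1 f=10, (1,1) g=2 f=10, (1,2) g=3 f=10, (1,3) g=4 f=10, (1,4) g=5 f=10, (2,5) g=5 f=8, (3,0) g=1 f=8, (3,1) g=2 f=8, (3,3) g=4 f=8, (3,4) g=5 f=8]
step 5: expand (2,5) (f=8, h=3) → closed; open now [(1,0) g=1 f=10, (1,1) g=2 f=10, (1,2) g=3 f=10, (1,3) g=4 f=10, (1,4) g=5 f=10, (1,5) g=6 f=10, (2,6) g=6 f=8, (3,0) g=1 f=8, (3,1) g=2 f=8, (3,3) g=4 f=8, (3,4) g=5 f=8, (3,5) g=6 f=8]

order=[(2,1) → (2,2) → (2,3) → (2,4) → (2,5)]; open=[(1,0) g=1 f=10, (1,1) g=2 f=10, (1,2) g=3 f=10, (1,3) g=4 f=10, (1,4) g=5 f=10, (1,5) g=6 f=10, (2,6) g=6 f=8, (3,0) g=1 f=8, (3,1) g=2 f=8, (3,3) g=4 f=8, (3,4) g=5 f=8, (3,5) g=6 f=8]; closed=[(2,0), (2,1), (2,2), (2,3), (2,4), (2,5)]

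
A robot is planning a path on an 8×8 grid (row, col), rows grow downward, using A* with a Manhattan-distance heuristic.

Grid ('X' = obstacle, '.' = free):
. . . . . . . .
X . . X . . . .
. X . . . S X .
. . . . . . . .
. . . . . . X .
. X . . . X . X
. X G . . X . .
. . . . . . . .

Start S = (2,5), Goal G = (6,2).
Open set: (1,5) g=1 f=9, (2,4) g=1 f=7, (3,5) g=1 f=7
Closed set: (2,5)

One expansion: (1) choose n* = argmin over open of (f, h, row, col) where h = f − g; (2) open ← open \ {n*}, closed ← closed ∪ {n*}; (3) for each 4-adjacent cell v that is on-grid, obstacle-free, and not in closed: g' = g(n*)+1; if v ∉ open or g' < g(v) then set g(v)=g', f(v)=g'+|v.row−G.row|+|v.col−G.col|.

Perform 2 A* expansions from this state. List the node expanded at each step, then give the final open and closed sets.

step 1: expand (2,4) (f=7, h=6) → closed; open now [(1,4) g=2 f=9, (1,5) g=1 f=9, (2,3) g=2 f=7, (3,4) g=2 f=7, (3,5) g=1 f=7]
step 2: expand (2,3) (f=7, h=5) → closed; open now [(1,4) g=2 f=9, (1,5) g=1 f=9, (2,2) g=3 f=7, (3,3) g=3 f=7, (3,4) g=2 f=7, (3,5) g=1 f=7]

order=[(2,4) → (2,3)]; open=[(1,4) g=2 f=9, (1,5) g=1 f=9, (2,2) g=3 f=7, (3,3) g=3 f=7, (3,4) g=2 f=7, (3,5) g=1 f=7]; closed=[(2,3), (2,4), (2,5)]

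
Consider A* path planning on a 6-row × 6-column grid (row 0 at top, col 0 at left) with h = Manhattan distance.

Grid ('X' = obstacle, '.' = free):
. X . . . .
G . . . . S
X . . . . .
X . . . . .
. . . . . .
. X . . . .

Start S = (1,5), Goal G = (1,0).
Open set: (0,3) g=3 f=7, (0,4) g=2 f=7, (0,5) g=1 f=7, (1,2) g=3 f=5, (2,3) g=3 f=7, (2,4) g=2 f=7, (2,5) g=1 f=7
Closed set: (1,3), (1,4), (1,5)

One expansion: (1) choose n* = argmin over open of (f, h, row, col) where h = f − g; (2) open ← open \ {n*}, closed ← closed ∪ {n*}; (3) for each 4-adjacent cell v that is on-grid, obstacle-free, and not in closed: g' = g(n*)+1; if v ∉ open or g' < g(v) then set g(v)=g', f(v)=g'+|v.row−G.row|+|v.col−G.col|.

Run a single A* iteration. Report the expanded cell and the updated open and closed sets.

expanded=(1,2); open=[(0,2) g=4 f=7, (0,3) g=3 f=7, (0,4) g=2 f=7, (0,5) g=1 f=7, (1,1) g=4 f=5, (2,2) g=4 f=7, (2,3) g=3 f=7, (2,4) g=2 f=7, (2,5) g=1 f=7]; closed=[(1,2), (1,3), (1,4), (1,5)]

step 1: expand (1,2) (f=5, h=2) → closed; open now [(0,2) g=4 f=7, (0,3) g=3 f=7, (0,4) g=2 f=7, (0,5) g=1 f=7, (1,1) g=4 f=5, (2,2) g=4 f=7, (2,3) g=3 f=7, (2,4) g=2 f=7, (2,5) g=1 f=7]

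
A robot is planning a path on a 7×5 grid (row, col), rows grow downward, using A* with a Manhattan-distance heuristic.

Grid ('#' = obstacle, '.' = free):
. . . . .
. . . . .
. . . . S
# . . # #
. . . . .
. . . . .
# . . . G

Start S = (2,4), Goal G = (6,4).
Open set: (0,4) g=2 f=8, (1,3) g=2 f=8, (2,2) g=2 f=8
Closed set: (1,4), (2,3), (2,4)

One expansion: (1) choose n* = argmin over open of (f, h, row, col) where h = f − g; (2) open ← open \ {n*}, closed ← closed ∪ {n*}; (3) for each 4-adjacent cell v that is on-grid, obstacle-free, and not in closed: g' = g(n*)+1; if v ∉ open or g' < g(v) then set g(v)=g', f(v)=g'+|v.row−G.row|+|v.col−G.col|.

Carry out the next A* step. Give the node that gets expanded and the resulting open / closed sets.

step 1: expand (0,4) (f=8, h=6) → closed; open now [(0,3) g=3 f=10, (1,3) g=2 f=8, (2,2) g=2 f=8]

expanded=(0,4); open=[(0,3) g=3 f=10, (1,3) g=2 f=8, (2,2) g=2 f=8]; closed=[(0,4), (1,4), (2,3), (2,4)]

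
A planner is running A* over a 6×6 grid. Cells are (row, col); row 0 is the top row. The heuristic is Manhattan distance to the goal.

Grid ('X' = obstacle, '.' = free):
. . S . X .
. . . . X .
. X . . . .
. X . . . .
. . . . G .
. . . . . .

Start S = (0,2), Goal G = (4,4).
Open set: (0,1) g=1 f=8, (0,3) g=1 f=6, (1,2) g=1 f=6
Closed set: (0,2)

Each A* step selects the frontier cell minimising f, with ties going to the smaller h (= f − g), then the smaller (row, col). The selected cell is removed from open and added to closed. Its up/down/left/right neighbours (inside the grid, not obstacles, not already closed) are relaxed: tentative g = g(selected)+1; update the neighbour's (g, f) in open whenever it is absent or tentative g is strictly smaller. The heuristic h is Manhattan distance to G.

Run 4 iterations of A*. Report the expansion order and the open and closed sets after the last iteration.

order=[(0,3) → (1,3) → (2,3) → (2,4)]; open=[(0,1) g=1 f=8, (1,2) g=1 f=6, (2,2) g=4 f=8, (2,5) g=5 f=8, (3,3) g=4 f=6, (3,4) g=5 f=6]; closed=[(0,2), (0,3), (1,3), (2,3), (2,4)]

step 1: expand (0,3) (f=6, h=5) → closed; open now [(0,1) g=1 f=8, (1,2) g=1 f=6, (1,3) g=2 f=6]
step 2: expand (1,3) (f=6, h=4) → closed; open now [(0,1) g=1 f=8, (1,2) g=1 f=6, (2,3) g=3 f=6]
step 3: expand (2,3) (f=6, h=3) → closed; open now [(0,1) g=1 f=8, (1,2) g=1 f=6, (2,2) g=4 f=8, (2,4) g=4 f=6, (3,3) g=4 f=6]
step 4: expand (2,4) (f=6, h=2) → closed; open now [(0,1) g=1 f=8, (1,2) g=1 f=6, (2,2) g=4 f=8, (2,5) g=5 f=8, (3,3) g=4 f=6, (3,4) g=5 f=6]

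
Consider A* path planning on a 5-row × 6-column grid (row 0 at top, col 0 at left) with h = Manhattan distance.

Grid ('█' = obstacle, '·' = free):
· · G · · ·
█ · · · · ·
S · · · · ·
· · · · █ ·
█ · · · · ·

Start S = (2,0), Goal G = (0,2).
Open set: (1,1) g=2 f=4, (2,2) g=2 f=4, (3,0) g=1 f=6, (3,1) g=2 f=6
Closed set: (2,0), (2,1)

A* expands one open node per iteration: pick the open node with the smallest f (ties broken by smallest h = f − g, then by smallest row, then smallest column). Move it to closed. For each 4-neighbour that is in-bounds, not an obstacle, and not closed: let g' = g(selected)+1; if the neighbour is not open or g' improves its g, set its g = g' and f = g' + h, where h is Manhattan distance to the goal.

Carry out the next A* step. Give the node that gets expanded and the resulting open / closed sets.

expanded=(1,1); open=[(0,1) g=3 f=4, (1,2) g=3 f=4, (2,2) g=2 f=4, (3,0) g=1 f=6, (3,1) g=2 f=6]; closed=[(1,1), (2,0), (2,1)]

step 1: expand (1,1) (f=4, h=2) → closed; open now [(0,1) g=3 f=4, (1,2) g=3 f=4, (2,2) g=2 f=4, (3,0) g=1 f=6, (3,1) g=2 f=6]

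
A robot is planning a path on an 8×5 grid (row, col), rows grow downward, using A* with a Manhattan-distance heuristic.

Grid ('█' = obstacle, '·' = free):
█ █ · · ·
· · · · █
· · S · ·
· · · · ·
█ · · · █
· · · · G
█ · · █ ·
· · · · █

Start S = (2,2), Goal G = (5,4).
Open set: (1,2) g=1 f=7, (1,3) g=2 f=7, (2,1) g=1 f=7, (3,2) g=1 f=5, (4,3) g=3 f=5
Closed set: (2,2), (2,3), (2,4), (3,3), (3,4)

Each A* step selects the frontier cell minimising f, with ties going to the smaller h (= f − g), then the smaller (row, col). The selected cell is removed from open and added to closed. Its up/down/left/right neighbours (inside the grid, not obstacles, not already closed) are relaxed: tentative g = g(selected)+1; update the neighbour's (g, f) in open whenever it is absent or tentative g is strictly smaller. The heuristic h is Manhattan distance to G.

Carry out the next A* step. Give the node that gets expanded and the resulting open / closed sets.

expanded=(4,3); open=[(1,2) g=1 f=7, (1,3) g=2 f=7, (2,1) g=1 f=7, (3,2) g=1 f=5, (4,2) g=4 f=7, (5,3) g=4 f=5]; closed=[(2,2), (2,3), (2,4), (3,3), (3,4), (4,3)]

step 1: expand (4,3) (f=5, h=2) → closed; open now [(1,2) g=1 f=7, (1,3) g=2 f=7, (2,1) g=1 f=7, (3,2) g=1 f=5, (4,2) g=4 f=7, (5,3) g=4 f=5]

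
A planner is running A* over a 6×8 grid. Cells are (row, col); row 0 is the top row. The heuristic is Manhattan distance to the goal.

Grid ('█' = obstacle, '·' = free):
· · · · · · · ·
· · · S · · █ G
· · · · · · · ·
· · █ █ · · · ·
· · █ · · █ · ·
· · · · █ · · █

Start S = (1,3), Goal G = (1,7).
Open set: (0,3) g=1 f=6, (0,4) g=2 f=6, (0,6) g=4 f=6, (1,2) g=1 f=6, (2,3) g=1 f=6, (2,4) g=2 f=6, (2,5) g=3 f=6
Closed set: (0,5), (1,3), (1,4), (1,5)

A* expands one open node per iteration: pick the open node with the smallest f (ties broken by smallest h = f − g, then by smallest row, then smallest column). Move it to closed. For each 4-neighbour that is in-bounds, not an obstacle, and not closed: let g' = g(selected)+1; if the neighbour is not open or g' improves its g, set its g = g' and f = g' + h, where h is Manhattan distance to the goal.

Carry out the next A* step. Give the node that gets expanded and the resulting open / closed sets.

step 1: expand (0,6) (f=6, h=2) → closed; open now [(0,3) g=1 f=6, (0,4) g=2 f=6, (0,7) g=5 f=6, (1,2) g=1 f=6, (2,3) g=1 f=6, (2,4) g=2 f=6, (2,5) g=3 f=6]

expanded=(0,6); open=[(0,3) g=1 f=6, (0,4) g=2 f=6, (0,7) g=5 f=6, (1,2) g=1 f=6, (2,3) g=1 f=6, (2,4) g=2 f=6, (2,5) g=3 f=6]; closed=[(0,5), (0,6), (1,3), (1,4), (1,5)]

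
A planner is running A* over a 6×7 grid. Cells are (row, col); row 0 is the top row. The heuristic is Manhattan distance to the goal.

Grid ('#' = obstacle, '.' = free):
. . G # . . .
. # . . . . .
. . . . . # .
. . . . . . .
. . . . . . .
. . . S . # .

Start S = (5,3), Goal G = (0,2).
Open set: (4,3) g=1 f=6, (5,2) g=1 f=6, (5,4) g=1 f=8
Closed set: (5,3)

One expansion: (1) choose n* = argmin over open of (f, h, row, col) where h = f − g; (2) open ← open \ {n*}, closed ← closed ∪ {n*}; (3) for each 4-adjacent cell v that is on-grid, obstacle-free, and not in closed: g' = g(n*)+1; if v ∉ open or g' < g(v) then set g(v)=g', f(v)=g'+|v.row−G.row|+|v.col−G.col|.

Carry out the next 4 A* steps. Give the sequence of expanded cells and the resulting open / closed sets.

order=[(4,3) → (3,3) → (2,3) → (1,3)]; open=[(1,2) g=5 f=6, (1,4) g=5 f=8, (2,2) g=4 f=6, (2,4) g=4 f=8, (3,2) g=3 f=6, (3,4) g=3 f=8, (4,2) g=2 f=6, (4,4) g=2 f=8, (5,2) g=1 f=6, (5,4) g=1 f=8]; closed=[(1,3), (2,3), (3,3), (4,3), (5,3)]

step 1: expand (4,3) (f=6, h=5) → closed; open now [(3,3) g=2 f=6, (4,2) g=2 f=6, (4,4) g=2 f=8, (5,2) g=1 f=6, (5,4) g=1 f=8]
step 2: expand (3,3) (f=6, h=4) → closed; open now [(2,3) g=3 f=6, (3,2) g=3 f=6, (3,4) g=3 f=8, (4,2) g=2 f=6, (4,4) g=2 f=8, (5,2) g=1 f=6, (5,4) g=1 f=8]
step 3: expand (2,3) (f=6, h=3) → closed; open now [(1,3) g=4 f=6, (2,2) g=4 f=6, (2,4) g=4 f=8, (3,2) g=3 f=6, (3,4) g=3 f=8, (4,2) g=2 f=6, (4,4) g=2 f=8, (5,2) g=1 f=6, (5,4) g=1 f=8]
step 4: expand (1,3) (f=6, h=2) → closed; open now [(1,2) g=5 f=6, (1,4) g=5 f=8, (2,2) g=4 f=6, (2,4) g=4 f=8, (3,2) g=3 f=6, (3,4) g=3 f=8, (4,2) g=2 f=6, (4,4) g=2 f=8, (5,2) g=1 f=6, (5,4) g=1 f=8]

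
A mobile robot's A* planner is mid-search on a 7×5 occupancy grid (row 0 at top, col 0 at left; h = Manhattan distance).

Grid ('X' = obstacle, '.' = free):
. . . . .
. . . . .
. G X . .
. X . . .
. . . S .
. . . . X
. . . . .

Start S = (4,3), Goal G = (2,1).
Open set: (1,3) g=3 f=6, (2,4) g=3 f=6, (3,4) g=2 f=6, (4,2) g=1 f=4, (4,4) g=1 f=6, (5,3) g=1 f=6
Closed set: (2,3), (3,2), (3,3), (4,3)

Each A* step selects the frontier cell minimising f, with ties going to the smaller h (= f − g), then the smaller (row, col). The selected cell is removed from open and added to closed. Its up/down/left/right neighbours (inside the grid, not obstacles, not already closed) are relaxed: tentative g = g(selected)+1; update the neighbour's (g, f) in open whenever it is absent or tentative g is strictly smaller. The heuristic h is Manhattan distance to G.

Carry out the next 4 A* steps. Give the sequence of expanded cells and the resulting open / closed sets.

step 1: expand (4,2) (f=4, h=3) → closed; open now [(1,3) g=3 f=6, (2,4) g=3 f=6, (3,4) g=2 f=6, (4,1) g=2 f=4, (4,4) g=1 f=6, (5,2) g=2 f=6, (5,3) g=1 f=6]
step 2: expand (4,1) (f=4, h=2) → closed; open now [(1,3) g=3 f=6, (2,4) g=3 f=6, (3,4) g=2 f=6, (4,0) g=3 f=6, (4,4) g=1 f=6, (5,1) g=3 f=6, (5,2) g=2 f=6, (5,3) g=1 f=6]
step 3: expand (1,3) (f=6, h=3) → closed; open now [(0,3) g=4 f=8, (1,2) g=4 f=6, (1,4) g=4 f=8, (2,4) g=3 f=6, (3,4) g=2 f=6, (4,0) g=3 f=6, (4,4) g=1 f=6, (5,1) g=3 f=6, (5,2) g=2 f=6, (5,3) g=1 f=6]
step 4: expand (1,2) (f=6, h=2) → closed; open now [(0,2) g=5 f=8, (0,3) g=4 f=8, (1,1) g=5 f=6, (1,4) g=4 f=8, (2,4) g=3 f=6, (3,4) g=2 f=6, (4,0) g=3 f=6, (4,4) g=1 f=6, (5,1) g=3 f=6, (5,2) g=2 f=6, (5,3) g=1 f=6]

order=[(4,2) → (4,1) → (1,3) → (1,2)]; open=[(0,2) g=5 f=8, (0,3) g=4 f=8, (1,1) g=5 f=6, (1,4) g=4 f=8, (2,4) g=3 f=6, (3,4) g=2 f=6, (4,0) g=3 f=6, (4,4) g=1 f=6, (5,1) g=3 f=6, (5,2) g=2 f=6, (5,3) g=1 f=6]; closed=[(1,2), (1,3), (2,3), (3,2), (3,3), (4,1), (4,2), (4,3)]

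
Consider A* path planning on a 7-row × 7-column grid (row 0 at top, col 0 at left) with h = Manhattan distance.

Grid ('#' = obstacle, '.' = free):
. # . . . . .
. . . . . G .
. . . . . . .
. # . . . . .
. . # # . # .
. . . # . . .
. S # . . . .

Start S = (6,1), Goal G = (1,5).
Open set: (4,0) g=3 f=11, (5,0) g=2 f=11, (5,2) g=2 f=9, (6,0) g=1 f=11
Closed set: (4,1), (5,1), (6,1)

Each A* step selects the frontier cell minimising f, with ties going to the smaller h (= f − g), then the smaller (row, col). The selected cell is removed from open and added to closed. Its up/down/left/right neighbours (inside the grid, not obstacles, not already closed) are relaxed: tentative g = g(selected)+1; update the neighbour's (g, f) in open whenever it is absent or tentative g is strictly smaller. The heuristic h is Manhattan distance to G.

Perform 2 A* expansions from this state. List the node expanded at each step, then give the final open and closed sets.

step 1: expand (5,2) (f=9, h=7) → closed; open now [(4,0) g=3 f=11, (5,0) g=2 f=11, (6,0) g=1 f=11]
step 2: expand (4,0) (f=11, h=8) → closed; open now [(3,0) g=4 f=11, (5,0) g=2 f=11, (6,0) g=1 f=11]

order=[(5,2) → (4,0)]; open=[(3,0) g=4 f=11, (5,0) g=2 f=11, (6,0) g=1 f=11]; closed=[(4,0), (4,1), (5,1), (5,2), (6,1)]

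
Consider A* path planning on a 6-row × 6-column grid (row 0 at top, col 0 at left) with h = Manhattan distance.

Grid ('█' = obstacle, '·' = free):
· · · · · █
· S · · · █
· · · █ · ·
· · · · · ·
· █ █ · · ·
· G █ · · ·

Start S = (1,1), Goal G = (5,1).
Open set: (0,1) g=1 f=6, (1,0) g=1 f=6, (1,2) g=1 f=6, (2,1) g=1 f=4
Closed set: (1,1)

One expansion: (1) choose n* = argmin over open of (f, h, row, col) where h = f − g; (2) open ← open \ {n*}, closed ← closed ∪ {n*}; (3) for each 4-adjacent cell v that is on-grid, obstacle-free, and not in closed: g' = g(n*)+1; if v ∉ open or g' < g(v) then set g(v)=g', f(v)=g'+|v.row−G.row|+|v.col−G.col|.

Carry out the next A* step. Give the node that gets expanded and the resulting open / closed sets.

step 1: expand (2,1) (f=4, h=3) → closed; open now [(0,1) g=1 f=6, (1,0) g=1 f=6, (1,2) g=1 f=6, (2,0) g=2 f=6, (2,2) g=2 f=6, (3,1) g=2 f=4]

expanded=(2,1); open=[(0,1) g=1 f=6, (1,0) g=1 f=6, (1,2) g=1 f=6, (2,0) g=2 f=6, (2,2) g=2 f=6, (3,1) g=2 f=4]; closed=[(1,1), (2,1)]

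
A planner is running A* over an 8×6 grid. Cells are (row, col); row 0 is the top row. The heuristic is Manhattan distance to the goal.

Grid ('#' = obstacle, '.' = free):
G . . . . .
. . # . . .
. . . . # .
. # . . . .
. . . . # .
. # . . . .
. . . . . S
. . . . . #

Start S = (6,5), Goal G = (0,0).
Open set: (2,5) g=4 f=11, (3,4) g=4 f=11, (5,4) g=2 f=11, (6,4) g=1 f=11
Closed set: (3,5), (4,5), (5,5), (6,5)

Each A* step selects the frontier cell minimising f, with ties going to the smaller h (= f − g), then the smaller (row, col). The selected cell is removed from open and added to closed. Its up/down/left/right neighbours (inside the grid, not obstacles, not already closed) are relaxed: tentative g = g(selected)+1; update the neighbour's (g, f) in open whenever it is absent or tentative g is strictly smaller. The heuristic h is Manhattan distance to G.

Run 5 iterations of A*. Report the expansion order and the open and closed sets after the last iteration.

order=[(2,5) → (1,5) → (0,5) → (0,4) → (0,3)]; open=[(0,2) g=9 f=11, (1,3) g=9 f=13, (1,4) g=6 f=11, (3,4) g=4 f=11, (5,4) g=2 f=11, (6,4) g=1 f=11]; closed=[(0,3), (0,4), (0,5), (1,5), (2,5), (3,5), (4,5), (5,5), (6,5)]

step 1: expand (2,5) (f=11, h=7) → closed; open now [(1,5) g=5 f=11, (3,4) g=4 f=11, (5,4) g=2 f=11, (6,4) g=1 f=11]
step 2: expand (1,5) (f=11, h=6) → closed; open now [(0,5) g=6 f=11, (1,4) g=6 f=11, (3,4) g=4 f=11, (5,4) g=2 f=11, (6,4) g=1 f=11]
step 3: expand (0,5) (f=11, h=5) → closed; open now [(0,4) g=7 f=11, (1,4) g=6 f=11, (3,4) g=4 f=11, (5,4) g=2 f=11, (6,4) g=1 f=11]
step 4: expand (0,4) (f=11, h=4) → closed; open now [(0,3) g=8 f=11, (1,4) g=6 f=11, (3,4) g=4 f=11, (5,4) g=2 f=11, (6,4) g=1 f=11]
step 5: expand (0,3) (f=11, h=3) → closed; open now [(0,2) g=9 f=11, (1,3) g=9 f=13, (1,4) g=6 f=11, (3,4) g=4 f=11, (5,4) g=2 f=11, (6,4) g=1 f=11]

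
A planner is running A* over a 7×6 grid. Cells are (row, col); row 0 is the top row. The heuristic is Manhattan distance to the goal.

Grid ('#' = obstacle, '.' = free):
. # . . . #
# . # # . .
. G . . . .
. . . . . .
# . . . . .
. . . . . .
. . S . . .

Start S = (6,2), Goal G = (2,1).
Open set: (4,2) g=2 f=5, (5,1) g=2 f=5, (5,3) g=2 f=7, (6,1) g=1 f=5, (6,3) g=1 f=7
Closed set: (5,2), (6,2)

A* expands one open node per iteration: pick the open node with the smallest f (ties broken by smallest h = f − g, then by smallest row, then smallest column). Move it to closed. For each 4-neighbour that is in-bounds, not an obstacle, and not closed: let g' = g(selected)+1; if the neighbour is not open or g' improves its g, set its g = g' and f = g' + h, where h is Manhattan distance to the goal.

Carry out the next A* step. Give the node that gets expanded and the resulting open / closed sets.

step 1: expand (4,2) (f=5, h=3) → closed; open now [(3,2) g=3 f=5, (4,1) g=3 f=5, (4,3) g=3 f=7, (5,1) g=2 f=5, (5,3) g=2 f=7, (6,1) g=1 f=5, (6,3) g=1 f=7]

expanded=(4,2); open=[(3,2) g=3 f=5, (4,1) g=3 f=5, (4,3) g=3 f=7, (5,1) g=2 f=5, (5,3) g=2 f=7, (6,1) g=1 f=5, (6,3) g=1 f=7]; closed=[(4,2), (5,2), (6,2)]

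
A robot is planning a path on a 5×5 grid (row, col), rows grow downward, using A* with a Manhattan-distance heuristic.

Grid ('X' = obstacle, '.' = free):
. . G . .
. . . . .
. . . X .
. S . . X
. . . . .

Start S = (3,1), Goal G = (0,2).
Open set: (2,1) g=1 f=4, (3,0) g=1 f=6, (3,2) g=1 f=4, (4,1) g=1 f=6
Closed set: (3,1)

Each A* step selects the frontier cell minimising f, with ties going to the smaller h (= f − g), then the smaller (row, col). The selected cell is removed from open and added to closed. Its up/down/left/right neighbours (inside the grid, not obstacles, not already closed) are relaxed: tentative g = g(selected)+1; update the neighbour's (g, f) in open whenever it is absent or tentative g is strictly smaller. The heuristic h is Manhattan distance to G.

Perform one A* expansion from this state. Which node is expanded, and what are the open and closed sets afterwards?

expanded=(2,1); open=[(1,1) g=2 f=4, (2,0) g=2 f=6, (2,2) g=2 f=4, (3,0) g=1 f=6, (3,2) g=1 f=4, (4,1) g=1 f=6]; closed=[(2,1), (3,1)]

step 1: expand (2,1) (f=4, h=3) → closed; open now [(1,1) g=2 f=4, (2,0) g=2 f=6, (2,2) g=2 f=4, (3,0) g=1 f=6, (3,2) g=1 f=4, (4,1) g=1 f=6]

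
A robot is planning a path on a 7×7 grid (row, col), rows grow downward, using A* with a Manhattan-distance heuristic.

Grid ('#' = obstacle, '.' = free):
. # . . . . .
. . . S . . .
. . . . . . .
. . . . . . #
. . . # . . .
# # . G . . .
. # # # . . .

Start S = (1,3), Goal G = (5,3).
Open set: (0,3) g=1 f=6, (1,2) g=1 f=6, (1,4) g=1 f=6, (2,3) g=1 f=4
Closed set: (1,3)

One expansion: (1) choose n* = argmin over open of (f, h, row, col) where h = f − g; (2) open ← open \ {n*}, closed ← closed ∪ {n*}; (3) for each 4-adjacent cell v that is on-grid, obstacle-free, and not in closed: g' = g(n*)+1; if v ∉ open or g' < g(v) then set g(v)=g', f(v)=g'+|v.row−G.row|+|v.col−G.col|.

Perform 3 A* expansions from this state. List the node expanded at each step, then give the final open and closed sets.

order=[(2,3) → (3,3) → (3,2)]; open=[(0,3) g=1 f=6, (1,2) g=1 f=6, (1,4) g=1 f=6, (2,2) g=2 f=6, (2,4) g=2 f=6, (3,1) g=4 f=8, (3,4) g=3 f=6, (4,2) g=4 f=6]; closed=[(1,3), (2,3), (3,2), (3,3)]

step 1: expand (2,3) (f=4, h=3) → closed; open now [(0,3) g=1 f=6, (1,2) g=1 f=6, (1,4) g=1 f=6, (2,2) g=2 f=6, (2,4) g=2 f=6, (3,3) g=2 f=4]
step 2: expand (3,3) (f=4, h=2) → closed; open now [(0,3) g=1 f=6, (1,2) g=1 f=6, (1,4) g=1 f=6, (2,2) g=2 f=6, (2,4) g=2 f=6, (3,2) g=3 f=6, (3,4) g=3 f=6]
step 3: expand (3,2) (f=6, h=3) → closed; open now [(0,3) g=1 f=6, (1,2) g=1 f=6, (1,4) g=1 f=6, (2,2) g=2 f=6, (2,4) g=2 f=6, (3,1) g=4 f=8, (3,4) g=3 f=6, (4,2) g=4 f=6]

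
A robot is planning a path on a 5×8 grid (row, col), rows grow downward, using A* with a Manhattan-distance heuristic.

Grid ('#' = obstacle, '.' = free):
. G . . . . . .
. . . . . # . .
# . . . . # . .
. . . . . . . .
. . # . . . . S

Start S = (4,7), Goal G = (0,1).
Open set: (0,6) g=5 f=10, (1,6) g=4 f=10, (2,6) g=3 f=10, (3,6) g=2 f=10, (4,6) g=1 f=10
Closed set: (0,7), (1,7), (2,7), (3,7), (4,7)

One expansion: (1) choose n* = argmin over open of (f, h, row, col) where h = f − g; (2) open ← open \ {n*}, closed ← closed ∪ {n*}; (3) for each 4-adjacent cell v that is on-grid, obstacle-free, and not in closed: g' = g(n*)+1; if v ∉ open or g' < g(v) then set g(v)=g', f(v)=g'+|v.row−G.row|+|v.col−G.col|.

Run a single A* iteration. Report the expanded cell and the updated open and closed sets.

expanded=(0,6); open=[(0,5) g=6 f=10, (1,6) g=4 f=10, (2,6) g=3 f=10, (3,6) g=2 f=10, (4,6) g=1 f=10]; closed=[(0,6), (0,7), (1,7), (2,7), (3,7), (4,7)]

step 1: expand (0,6) (f=10, h=5) → closed; open now [(0,5) g=6 f=10, (1,6) g=4 f=10, (2,6) g=3 f=10, (3,6) g=2 f=10, (4,6) g=1 f=10]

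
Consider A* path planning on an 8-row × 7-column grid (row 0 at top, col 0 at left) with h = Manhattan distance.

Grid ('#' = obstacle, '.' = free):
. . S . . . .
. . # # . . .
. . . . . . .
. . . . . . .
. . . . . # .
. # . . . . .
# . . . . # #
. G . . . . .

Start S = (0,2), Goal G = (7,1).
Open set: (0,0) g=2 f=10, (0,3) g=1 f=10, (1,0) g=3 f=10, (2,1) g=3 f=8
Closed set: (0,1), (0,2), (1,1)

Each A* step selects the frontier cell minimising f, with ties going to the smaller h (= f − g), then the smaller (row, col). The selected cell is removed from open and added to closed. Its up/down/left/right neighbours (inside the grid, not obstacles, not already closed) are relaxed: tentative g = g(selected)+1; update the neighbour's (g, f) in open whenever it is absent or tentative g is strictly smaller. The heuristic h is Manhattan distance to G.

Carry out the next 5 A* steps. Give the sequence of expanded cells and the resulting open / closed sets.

order=[(2,1) → (3,1) → (4,1) → (4,0) → (5,0)]; open=[(0,0) g=2 f=10, (0,3) g=1 f=10, (1,0) g=3 f=10, (2,0) g=4 f=10, (2,2) g=4 f=10, (3,0) g=5 f=10, (3,2) g=5 f=10, (4,2) g=6 f=10]; closed=[(0,1), (0,2), (1,1), (2,1), (3,1), (4,0), (4,1), (5,0)]

step 1: expand (2,1) (f=8, h=5) → closed; open now [(0,0) g=2 f=10, (0,3) g=1 f=10, (1,0) g=3 f=10, (2,0) g=4 f=10, (2,2) g=4 f=10, (3,1) g=4 f=8]
step 2: expand (3,1) (f=8, h=4) → closed; open now [(0,0) g=2 f=10, (0,3) g=1 f=10, (1,0) g=3 f=10, (2,0) g=4 f=10, (2,2) g=4 f=10, (3,0) g=5 f=10, (3,2) g=5 f=10, (4,1) g=5 f=8]
step 3: expand (4,1) (f=8, h=3) → closed; open now [(0,0) g=2 f=10, (0,3) g=1 f=10, (1,0) g=3 f=10, (2,0) g=4 f=10, (2,2) g=4 f=10, (3,0) g=5 f=10, (3,2) g=5 f=10, (4,0) g=6 f=10, (4,2) g=6 f=10]
step 4: expand (4,0) (f=10, h=4) → closed; open now [(0,0) g=2 f=10, (0,3) g=1 f=10, (1,0) g=3 f=10, (2,0) g=4 f=10, (2,2) g=4 f=10, (3,0) g=5 f=10, (3,2) g=5 f=10, (4,2) g=6 f=10, (5,0) g=7 f=10]
step 5: expand (5,0) (f=10, h=3) → closed; open now [(0,0) g=2 f=10, (0,3) g=1 f=10, (1,0) g=3 f=10, (2,0) g=4 f=10, (2,2) g=4 f=10, (3,0) g=5 f=10, (3,2) g=5 f=10, (4,2) g=6 f=10]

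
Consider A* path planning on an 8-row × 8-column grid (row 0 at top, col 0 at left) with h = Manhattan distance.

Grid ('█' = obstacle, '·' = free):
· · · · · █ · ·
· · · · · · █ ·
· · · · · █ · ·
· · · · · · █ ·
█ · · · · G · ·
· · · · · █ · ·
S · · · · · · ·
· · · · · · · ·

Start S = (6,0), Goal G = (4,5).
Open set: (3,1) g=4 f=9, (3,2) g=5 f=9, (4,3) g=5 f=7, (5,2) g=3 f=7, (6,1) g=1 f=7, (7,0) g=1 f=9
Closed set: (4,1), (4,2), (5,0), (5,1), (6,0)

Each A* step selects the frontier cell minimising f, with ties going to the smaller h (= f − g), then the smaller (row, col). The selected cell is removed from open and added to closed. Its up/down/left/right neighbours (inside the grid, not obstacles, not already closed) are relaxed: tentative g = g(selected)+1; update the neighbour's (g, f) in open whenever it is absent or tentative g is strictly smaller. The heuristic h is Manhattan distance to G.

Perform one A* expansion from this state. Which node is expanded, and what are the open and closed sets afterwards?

step 1: expand (4,3) (f=7, h=2) → closed; open now [(3,1) g=4 f=9, (3,2) g=5 f=9, (3,3) g=6 f=9, (4,4) g=6 f=7, (5,2) g=3 f=7, (5,3) g=6 f=9, (6,1) g=1 f=7, (7,0) g=1 f=9]

expanded=(4,3); open=[(3,1) g=4 f=9, (3,2) g=5 f=9, (3,3) g=6 f=9, (4,4) g=6 f=7, (5,2) g=3 f=7, (5,3) g=6 f=9, (6,1) g=1 f=7, (7,0) g=1 f=9]; closed=[(4,1), (4,2), (4,3), (5,0), (5,1), (6,0)]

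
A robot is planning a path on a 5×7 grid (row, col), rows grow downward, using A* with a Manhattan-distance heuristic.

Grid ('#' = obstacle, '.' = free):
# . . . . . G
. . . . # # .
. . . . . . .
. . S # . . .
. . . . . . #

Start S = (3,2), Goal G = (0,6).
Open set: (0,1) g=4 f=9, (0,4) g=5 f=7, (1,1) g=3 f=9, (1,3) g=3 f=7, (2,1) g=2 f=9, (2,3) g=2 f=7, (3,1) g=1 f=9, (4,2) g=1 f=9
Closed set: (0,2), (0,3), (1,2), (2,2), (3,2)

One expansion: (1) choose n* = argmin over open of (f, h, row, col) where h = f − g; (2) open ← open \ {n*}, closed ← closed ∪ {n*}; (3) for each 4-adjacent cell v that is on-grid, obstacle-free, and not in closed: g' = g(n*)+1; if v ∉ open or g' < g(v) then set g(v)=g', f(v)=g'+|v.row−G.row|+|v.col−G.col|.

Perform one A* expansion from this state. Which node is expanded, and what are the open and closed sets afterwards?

step 1: expand (0,4) (f=7, h=2) → closed; open now [(0,1) g=4 f=9, (0,5) g=6 f=7, (1,1) g=3 f=9, (1,3) g=3 f=7, (2,1) g=2 f=9, (2,3) g=2 f=7, (3,1) g=1 f=9, (4,2) g=1 f=9]

expanded=(0,4); open=[(0,1) g=4 f=9, (0,5) g=6 f=7, (1,1) g=3 f=9, (1,3) g=3 f=7, (2,1) g=2 f=9, (2,3) g=2 f=7, (3,1) g=1 f=9, (4,2) g=1 f=9]; closed=[(0,2), (0,3), (0,4), (1,2), (2,2), (3,2)]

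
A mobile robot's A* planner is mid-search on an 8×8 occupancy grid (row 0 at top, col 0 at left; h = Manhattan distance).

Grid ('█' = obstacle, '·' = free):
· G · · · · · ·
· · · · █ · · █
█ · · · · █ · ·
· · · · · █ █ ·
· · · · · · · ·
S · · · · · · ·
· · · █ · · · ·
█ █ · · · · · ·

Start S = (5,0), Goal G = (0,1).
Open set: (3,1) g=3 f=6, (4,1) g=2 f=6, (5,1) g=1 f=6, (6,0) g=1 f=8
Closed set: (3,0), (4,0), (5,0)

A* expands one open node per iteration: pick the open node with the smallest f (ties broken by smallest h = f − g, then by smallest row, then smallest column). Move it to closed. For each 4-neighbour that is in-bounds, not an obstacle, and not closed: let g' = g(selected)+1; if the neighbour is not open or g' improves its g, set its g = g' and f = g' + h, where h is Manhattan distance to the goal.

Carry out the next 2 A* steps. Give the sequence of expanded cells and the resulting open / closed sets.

order=[(3,1) → (2,1)]; open=[(1,1) g=5 f=6, (2,2) g=5 f=8, (3,2) g=4 f=8, (4,1) g=2 f=6, (5,1) g=1 f=6, (6,0) g=1 f=8]; closed=[(2,1), (3,0), (3,1), (4,0), (5,0)]

step 1: expand (3,1) (f=6, h=3) → closed; open now [(2,1) g=4 f=6, (3,2) g=4 f=8, (4,1) g=2 f=6, (5,1) g=1 f=6, (6,0) g=1 f=8]
step 2: expand (2,1) (f=6, h=2) → closed; open now [(1,1) g=5 f=6, (2,2) g=5 f=8, (3,2) g=4 f=8, (4,1) g=2 f=6, (5,1) g=1 f=6, (6,0) g=1 f=8]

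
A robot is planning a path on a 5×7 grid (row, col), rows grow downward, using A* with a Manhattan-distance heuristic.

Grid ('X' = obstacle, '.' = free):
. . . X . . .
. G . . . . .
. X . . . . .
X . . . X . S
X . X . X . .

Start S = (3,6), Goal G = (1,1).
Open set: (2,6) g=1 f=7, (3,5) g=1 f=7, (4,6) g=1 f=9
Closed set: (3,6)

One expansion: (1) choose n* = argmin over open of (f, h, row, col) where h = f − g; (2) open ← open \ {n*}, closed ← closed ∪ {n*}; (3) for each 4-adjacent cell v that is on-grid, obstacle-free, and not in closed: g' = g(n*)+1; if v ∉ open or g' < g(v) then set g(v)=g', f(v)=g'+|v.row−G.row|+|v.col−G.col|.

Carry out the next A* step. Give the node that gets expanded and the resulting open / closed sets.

expanded=(2,6); open=[(1,6) g=2 f=7, (2,5) g=2 f=7, (3,5) g=1 f=7, (4,6) g=1 f=9]; closed=[(2,6), (3,6)]

step 1: expand (2,6) (f=7, h=6) → closed; open now [(1,6) g=2 f=7, (2,5) g=2 f=7, (3,5) g=1 f=7, (4,6) g=1 f=9]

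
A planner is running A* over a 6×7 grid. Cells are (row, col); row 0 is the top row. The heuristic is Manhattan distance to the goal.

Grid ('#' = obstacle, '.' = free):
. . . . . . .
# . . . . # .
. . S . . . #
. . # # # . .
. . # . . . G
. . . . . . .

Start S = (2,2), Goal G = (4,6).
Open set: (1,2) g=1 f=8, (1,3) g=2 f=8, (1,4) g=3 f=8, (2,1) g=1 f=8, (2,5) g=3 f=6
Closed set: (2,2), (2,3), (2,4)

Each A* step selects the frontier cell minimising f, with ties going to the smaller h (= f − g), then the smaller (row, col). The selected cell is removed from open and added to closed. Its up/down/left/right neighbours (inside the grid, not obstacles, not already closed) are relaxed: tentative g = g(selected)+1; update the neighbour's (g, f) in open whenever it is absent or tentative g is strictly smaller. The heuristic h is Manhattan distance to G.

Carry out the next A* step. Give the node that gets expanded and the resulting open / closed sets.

step 1: expand (2,5) (f=6, h=3) → closed; open now [(1,2) g=1 f=8, (1,3) g=2 f=8, (1,4) g=3 f=8, (2,1) g=1 f=8, (3,5) g=4 f=6]

expanded=(2,5); open=[(1,2) g=1 f=8, (1,3) g=2 f=8, (1,4) g=3 f=8, (2,1) g=1 f=8, (3,5) g=4 f=6]; closed=[(2,2), (2,3), (2,4), (2,5)]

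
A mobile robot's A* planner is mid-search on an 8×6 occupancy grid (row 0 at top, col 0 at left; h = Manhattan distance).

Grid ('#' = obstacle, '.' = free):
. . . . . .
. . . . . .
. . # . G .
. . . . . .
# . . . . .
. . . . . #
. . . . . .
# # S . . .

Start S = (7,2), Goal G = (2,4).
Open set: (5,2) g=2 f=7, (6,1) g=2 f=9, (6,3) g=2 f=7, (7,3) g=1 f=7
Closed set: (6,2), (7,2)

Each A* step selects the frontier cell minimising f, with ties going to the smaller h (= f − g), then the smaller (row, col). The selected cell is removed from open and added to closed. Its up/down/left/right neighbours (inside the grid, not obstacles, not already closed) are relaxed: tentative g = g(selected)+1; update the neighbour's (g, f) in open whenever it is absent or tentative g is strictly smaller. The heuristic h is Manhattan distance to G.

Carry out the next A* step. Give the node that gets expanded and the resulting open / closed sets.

expanded=(5,2); open=[(4,2) g=3 f=7, (5,1) g=3 f=9, (5,3) g=3 f=7, (6,1) g=2 f=9, (6,3) g=2 f=7, (7,3) g=1 f=7]; closed=[(5,2), (6,2), (7,2)]

step 1: expand (5,2) (f=7, h=5) → closed; open now [(4,2) g=3 f=7, (5,1) g=3 f=9, (5,3) g=3 f=7, (6,1) g=2 f=9, (6,3) g=2 f=7, (7,3) g=1 f=7]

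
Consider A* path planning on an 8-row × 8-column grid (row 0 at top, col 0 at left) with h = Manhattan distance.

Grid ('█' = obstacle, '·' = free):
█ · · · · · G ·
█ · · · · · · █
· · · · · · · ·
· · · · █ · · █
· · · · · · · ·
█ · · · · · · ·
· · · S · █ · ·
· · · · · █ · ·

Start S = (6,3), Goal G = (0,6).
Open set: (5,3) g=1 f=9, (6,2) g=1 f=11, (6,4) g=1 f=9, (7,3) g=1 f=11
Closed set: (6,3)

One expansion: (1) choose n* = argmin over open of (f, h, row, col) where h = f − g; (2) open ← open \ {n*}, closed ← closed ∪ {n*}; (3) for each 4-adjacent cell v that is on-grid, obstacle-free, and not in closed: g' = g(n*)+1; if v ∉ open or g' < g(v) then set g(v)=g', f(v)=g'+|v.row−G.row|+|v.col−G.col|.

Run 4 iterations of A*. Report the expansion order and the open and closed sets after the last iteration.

order=[(5,3) → (4,3) → (3,3) → (2,3)]; open=[(1,3) g=5 f=9, (2,2) g=5 f=11, (2,4) g=5 f=9, (3,2) g=4 f=11, (4,2) g=3 f=11, (4,4) g=3 f=9, (5,2) g=2 f=11, (5,4) g=2 f=9, (6,2) g=1 f=11, (6,4) g=1 f=9, (7,3) g=1 f=11]; closed=[(2,3), (3,3), (4,3), (5,3), (6,3)]

step 1: expand (5,3) (f=9, h=8) → closed; open now [(4,3) g=2 f=9, (5,2) g=2 f=11, (5,4) g=2 f=9, (6,2) g=1 f=11, (6,4) g=1 f=9, (7,3) g=1 f=11]
step 2: expand (4,3) (f=9, h=7) → closed; open now [(3,3) g=3 f=9, (4,2) g=3 f=11, (4,4) g=3 f=9, (5,2) g=2 f=11, (5,4) g=2 f=9, (6,2) g=1 f=11, (6,4) g=1 f=9, (7,3) g=1 f=11]
step 3: expand (3,3) (f=9, h=6) → closed; open now [(2,3) g=4 f=9, (3,2) g=4 f=11, (4,2) g=3 f=11, (4,4) g=3 f=9, (5,2) g=2 f=11, (5,4) g=2 f=9, (6,2) g=1 f=11, (6,4) g=1 f=9, (7,3) g=1 f=11]
step 4: expand (2,3) (f=9, h=5) → closed; open now [(1,3) g=5 f=9, (2,2) g=5 f=11, (2,4) g=5 f=9, (3,2) g=4 f=11, (4,2) g=3 f=11, (4,4) g=3 f=9, (5,2) g=2 f=11, (5,4) g=2 f=9, (6,2) g=1 f=11, (6,4) g=1 f=9, (7,3) g=1 f=11]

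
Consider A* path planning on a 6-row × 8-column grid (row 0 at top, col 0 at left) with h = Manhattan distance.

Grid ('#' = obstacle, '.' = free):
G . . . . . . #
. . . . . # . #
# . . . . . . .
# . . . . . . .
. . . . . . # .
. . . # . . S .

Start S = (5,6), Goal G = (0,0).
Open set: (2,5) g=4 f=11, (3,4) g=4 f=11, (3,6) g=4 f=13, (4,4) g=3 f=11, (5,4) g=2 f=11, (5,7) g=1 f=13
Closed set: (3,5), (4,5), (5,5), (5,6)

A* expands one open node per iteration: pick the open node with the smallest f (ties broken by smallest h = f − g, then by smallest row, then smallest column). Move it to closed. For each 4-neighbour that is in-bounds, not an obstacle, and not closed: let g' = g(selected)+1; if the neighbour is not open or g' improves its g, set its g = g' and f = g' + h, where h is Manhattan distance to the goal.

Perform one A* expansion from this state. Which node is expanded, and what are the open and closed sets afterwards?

step 1: expand (2,5) (f=11, h=7) → closed; open now [(2,4) g=5 f=11, (2,6) g=5 f=13, (3,4) g=4 f=11, (3,6) g=4 f=13, (4,4) g=3 f=11, (5,4) g=2 f=11, (5,7) g=1 f=13]

expanded=(2,5); open=[(2,4) g=5 f=11, (2,6) g=5 f=13, (3,4) g=4 f=11, (3,6) g=4 f=13, (4,4) g=3 f=11, (5,4) g=2 f=11, (5,7) g=1 f=13]; closed=[(2,5), (3,5), (4,5), (5,5), (5,6)]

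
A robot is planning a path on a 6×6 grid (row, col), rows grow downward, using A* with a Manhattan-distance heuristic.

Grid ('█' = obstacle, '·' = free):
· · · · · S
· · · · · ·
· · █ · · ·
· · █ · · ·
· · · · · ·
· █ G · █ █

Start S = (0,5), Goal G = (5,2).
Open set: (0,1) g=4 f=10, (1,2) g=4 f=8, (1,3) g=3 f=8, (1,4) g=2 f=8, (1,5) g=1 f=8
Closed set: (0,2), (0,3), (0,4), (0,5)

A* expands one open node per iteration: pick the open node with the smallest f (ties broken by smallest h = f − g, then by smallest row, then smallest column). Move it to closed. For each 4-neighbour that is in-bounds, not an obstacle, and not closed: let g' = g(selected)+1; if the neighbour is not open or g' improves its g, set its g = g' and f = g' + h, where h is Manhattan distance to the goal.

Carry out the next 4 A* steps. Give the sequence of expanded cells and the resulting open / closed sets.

step 1: expand (1,2) (f=8, h=4) → closed; open now [(0,1) g=4 f=10, (1,1) g=5 f=10, (1,3) g=3 f=8, (1,4) g=2 f=8, (1,5) g=1 f=8]
step 2: expand (1,3) (f=8, h=5) → closed; open now [(0,1) g=4 f=10, (1,1) g=5 f=10, (1,4) g=2 f=8, (1,5) g=1 f=8, (2,3) g=4 f=8]
step 3: expand (2,3) (f=8, h=4) → closed; open now [(0,1) g=4 f=10, (1,1) g=5 f=10, (1,4) g=2 f=8, (1,5) g=1 f=8, (2,4) g=5 f=10, (3,3) g=5 f=8]
step 4: expand (3,3) (f=8, h=3) → closed; open now [(0,1) g=4 f=10, (1,1) g=5 f=10, (1,4) g=2 f=8, (1,5) g=1 f=8, (2,4) g=5 f=10, (3,4) g=6 f=10, (4,3) g=6 f=8]

order=[(1,2) → (1,3) → (2,3) → (3,3)]; open=[(0,1) g=4 f=10, (1,1) g=5 f=10, (1,4) g=2 f=8, (1,5) g=1 f=8, (2,4) g=5 f=10, (3,4) g=6 f=10, (4,3) g=6 f=8]; closed=[(0,2), (0,3), (0,4), (0,5), (1,2), (1,3), (2,3), (3,3)]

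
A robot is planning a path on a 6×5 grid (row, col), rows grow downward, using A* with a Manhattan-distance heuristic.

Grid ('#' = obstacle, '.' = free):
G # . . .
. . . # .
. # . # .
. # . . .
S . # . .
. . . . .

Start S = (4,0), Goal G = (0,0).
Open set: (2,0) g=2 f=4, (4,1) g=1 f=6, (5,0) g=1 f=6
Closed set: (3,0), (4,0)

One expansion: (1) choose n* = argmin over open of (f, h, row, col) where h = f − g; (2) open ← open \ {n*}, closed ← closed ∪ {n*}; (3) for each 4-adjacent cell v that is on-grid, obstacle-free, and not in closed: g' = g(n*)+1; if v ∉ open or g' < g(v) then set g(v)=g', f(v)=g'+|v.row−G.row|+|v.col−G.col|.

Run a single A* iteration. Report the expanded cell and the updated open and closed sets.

expanded=(2,0); open=[(1,0) g=3 f=4, (4,1) g=1 f=6, (5,0) g=1 f=6]; closed=[(2,0), (3,0), (4,0)]

step 1: expand (2,0) (f=4, h=2) → closed; open now [(1,0) g=3 f=4, (4,1) g=1 f=6, (5,0) g=1 f=6]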